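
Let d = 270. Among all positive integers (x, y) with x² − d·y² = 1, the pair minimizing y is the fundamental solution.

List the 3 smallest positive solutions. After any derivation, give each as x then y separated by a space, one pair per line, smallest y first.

5291 322
55989361 3407404
592479412811 36057148806

√270 = [16; 2,3,6,3,2,32, …], period ℓ=6 (even) → k=5
a_0=16:  p_0=16·1+0=16,  q_0=16·0+1=1
…
a_2=3:  p_2=3·33+16=115,  q_2=3·2+1=7
a_3=6:  p_3=6·115+33=723,  q_3=6·7+2=44
a_4=3:  p_4=3·723+115=2284,  q_4=3·44+7=139
a_5=2:  p_5=2·2284+723=5291,  q_5=2·139+44=322
fundamental: x₁=5291, y₁=322  (since 27994681 − 270·103684 = 1)
n=2: (5291,322)∘(5291,322) = (5291·5291+270·322·322, 5291·322+322·5291) = (55989361,3407404)
n=3: (55989361,3407404)∘(5291,322) = (5291·55989361+270·322·3407404, 5291·3407404+322·55989361) = (592479412811,36057148806)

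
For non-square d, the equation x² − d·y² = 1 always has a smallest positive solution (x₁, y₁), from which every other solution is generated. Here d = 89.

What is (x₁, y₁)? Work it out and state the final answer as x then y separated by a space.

√89 = [9; 2,3,3,2,18, …], period ℓ=5 (odd) → k=9
a_0=9:  p_0=9·1+0=9,  q_0=9·0+1=1
a_1=2:  p_1=2·9+1=19,  q_1=2·1+0=2
…
a_4=2:  p_4=2·217+66=500,  q_4=2·23+7=53
…
a_8=3:  p_8=3·66019+18934=216991,  q_8=3·6998+2007=23001
a_9=2:  p_9=2·216991+66019=500001,  q_9=2·23001+6998=53000
(x₁, y₁) = (500001, 53000);  500001² − 89·53000² = 1 ✓

500001 53000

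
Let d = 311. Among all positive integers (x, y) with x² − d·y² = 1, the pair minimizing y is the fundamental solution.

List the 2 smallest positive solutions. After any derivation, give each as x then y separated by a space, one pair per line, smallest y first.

16883880 957397
570130807708799 32329152120720

√311 → a₀=17, period (1,1,1,2,1,…,1,1,34); ℓ=16 even so k=15
i=0: a=17 ⇒ p=17, q=1
i=1: a=1 ⇒ p=18, q=1
…
i=8: a=17 ⇒ p=71158, q=4035
…
i=12: a=2 ⇒ p=4565134, q=258865
i=13: a=1 ⇒ p=6159373, q=349266
i=14: a=1 ⇒ p=10724507, q=608131
i=15: a=1 ⇒ p=16883880, q=957397
fundamental: x₁=16883880, y₁=957397  (since 285065403854400 − 311·916609015609 = 1)
n=2: (16883880,957397)∘(16883880,957397) = (16883880·16883880+311·957397·957397, 16883880·957397+957397·16883880) = (570130807708799,32329152120720)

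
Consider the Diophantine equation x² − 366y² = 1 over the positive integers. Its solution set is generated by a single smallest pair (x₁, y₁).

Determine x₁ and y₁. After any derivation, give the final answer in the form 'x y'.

907925 47458

[19; 7,1,1,1,2,12,2,1,1,1,7,38] for √366; ℓ=12 ⇒ convergent index 11
i=0: a=19 ⇒ p=19, q=1
i=1: a=7 ⇒ p=134, q=7
i=2: a=1 ⇒ p=153, q=8
…
i=4: a=1 ⇒ p=440, q=23
i=5: a=2 ⇒ p=1167, q=61
…
i=8: a=1 ⇒ p=44499, q=2326
…
i=10: a=1 ⇒ p=119053, q=6223
i=11: a=7 ⇒ p=907925, q=47458
fundamental: x₁=907925, y₁=47458  (since 824327805625 − 366·2252261764 = 1)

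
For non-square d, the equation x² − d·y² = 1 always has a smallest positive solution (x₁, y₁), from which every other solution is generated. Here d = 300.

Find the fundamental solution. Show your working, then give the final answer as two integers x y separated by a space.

1351 78

d=300: √d = [17; 3,8,3,34] (ℓ=4, even), read p_3/q_3
i=0: a=17 ⇒ p=17, q=1
…
i=2: a=8 ⇒ p=433, q=25
i=3: a=3 ⇒ p=1351, q=78
fundamental: x₁=1351, y₁=78  (since 1825201 − 300·6084 = 1)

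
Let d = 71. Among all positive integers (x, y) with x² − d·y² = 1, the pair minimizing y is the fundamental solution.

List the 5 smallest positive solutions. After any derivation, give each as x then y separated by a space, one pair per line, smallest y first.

√71 = [8; 2,2,1,7,1,2,2,16, …], period ℓ=8 (even) → k=7
k=0  a_k=8  p_k/q_k = 8/1
…
k=3  a_k=1  p_k/q_k = 59/7
k=4  a_k=7  p_k/q_k = 455/54
…
k=6  a_k=2  p_k/q_k = 1483/176
k=7  a_k=2  p_k/q_k = 3480/413
fundamental: x₁=3480, y₁=413  (since 12110400 − 71·170569 = 1)
(3480+413√71)^2 = 24220799 + 2874480√71
(3480+413√71)^3 = 168576757560 + 20006380387√71
(3480+413√71)^4 = 1173294208396801 + 139244404619040√71
(3480+413√71)^5 = 8166127521864977400 + 969141036142138013√71

3480 413
24220799 2874480
168576757560 20006380387
1173294208396801 139244404619040
8166127521864977400 969141036142138013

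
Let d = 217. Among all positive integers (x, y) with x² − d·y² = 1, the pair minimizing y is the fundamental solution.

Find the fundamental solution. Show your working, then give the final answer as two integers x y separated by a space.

3844063 260952

d=217: √d = [14; 1,2,1,2,1,…,2,1,28] (ℓ=16, even), read p_15/q_15
i=0: a=14 ⇒ p=14, q=1
…
i=2: a=2 ⇒ p=44, q=3
…
i=4: a=2 ⇒ p=162, q=11
…
i=11: a=1 ⇒ p=293381, q=19916
…
i=13: a=1 ⇒ p=1034361, q=70217
i=14: a=2 ⇒ p=2809702, q=190735
i=15: a=1 ⇒ p=3844063, q=260952
(x₁, y₁) = (3844063, 260952);  3844063² − 217·260952² = 1 ✓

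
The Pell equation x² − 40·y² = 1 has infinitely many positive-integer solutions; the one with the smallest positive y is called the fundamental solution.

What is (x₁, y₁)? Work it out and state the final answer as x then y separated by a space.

[6; 3,12] for √40; ℓ=2 ⇒ convergent index 1
step 0: (6, 1)  from 6·(1,0) + (0,1)
step 1: (19, 3)  from 3·(6,1) + (1,0)
→ (19, 3).  Check: 19²=361, 40·3²=360, difference 1.

19 3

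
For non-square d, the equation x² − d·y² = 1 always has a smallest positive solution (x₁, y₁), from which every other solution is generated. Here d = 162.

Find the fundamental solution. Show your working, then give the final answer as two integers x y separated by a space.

19601 1540

d=162: √d = [12; 1,2,1,2,12,2,1,2,1,24] (ℓ=10, even), read p_9/q_9
step 0: (12, 1)  from 12·(1,0) + (0,1)
…
step 2: (38, 3)  from 2·(13,1) + (12,1)
step 3: (51, 4)  from 1·(38,3) + (13,1)
step 4: (140, 11)  from 2·(51,4) + (38,3)
step 5: (1731, 136)  from 12·(140,11) + (51,4)
step 6: (3602, 283)  from 2·(1731,136) + (140,11)
step 7: (5333, 419)  from 1·(3602,283) + (1731,136)
step 8: (14268, 1121)  from 2·(5333,419) + (3602,283)
step 9: (19601, 1540)  from 1·(14268,1121) + (5333,419)
fundamental: x₁=19601, y₁=1540  (since 384199201 − 162·2371600 = 1)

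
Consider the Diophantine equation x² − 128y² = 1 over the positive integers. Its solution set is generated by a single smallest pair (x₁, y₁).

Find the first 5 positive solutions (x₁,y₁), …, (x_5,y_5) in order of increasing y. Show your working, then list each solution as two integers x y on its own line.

577 51
665857 58854
768398401 67917465
886731088897 78376695756
1023286908188737 90446638984959

[11; 3,5,3,22] for √128; ℓ=4 ⇒ convergent index 3
a_0=11:  p_0=11·1+0=11,  q_0=11·0+1=1
a_1=3:  p_1=3·11+1=34,  q_1=3·1+0=3
a_2=5:  p_2=5·34+11=181,  q_2=5·3+1=16
a_3=3:  p_3=3·181+34=577,  q_3=3·16+3=51
→ (577, 51).  Check: 577²=332929, 128·51²=332928, difference 1.
(577+51√128)^2 = 665857 + 58854√128
(577+51√128)^3 = 768398401 + 67917465√128
(577+51√128)^4 = 886731088897 + 78376695756√128
(577+51√128)^5 = 1023286908188737 + 90446638984959√128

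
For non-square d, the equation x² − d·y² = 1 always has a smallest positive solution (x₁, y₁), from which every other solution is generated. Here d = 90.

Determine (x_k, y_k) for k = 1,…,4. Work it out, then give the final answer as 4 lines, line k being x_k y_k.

√90 = [9; 2,18, …], period ℓ=2 (even) → k=1
a_0=9:  p_0=9·1+0=9,  q_0=9·0+1=1
a_1=2:  p_1=2·9+1=19,  q_1=2·1+0=2
fundamental: x₁=19, y₁=2  (since 361 − 90·4 = 1)
(x_2, y_2) = (19·19 + 90·2·2, 19·2 + 2·19) = (721, 76)
(x_3, y_3) = (19·721 + 90·2·76, 19·76 + 2·721) = (27379, 2886)
(x_4, y_4) = (19·27379 + 90·2·2886, 19·2886 + 2·27379) = (1039681, 109592)

19 2
721 76
27379 2886
1039681 109592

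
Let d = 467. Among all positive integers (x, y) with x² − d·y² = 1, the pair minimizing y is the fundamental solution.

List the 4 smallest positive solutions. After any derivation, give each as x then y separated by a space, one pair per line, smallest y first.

√467 → a₀=21, period (1,1,1,1,3,…,1,1,42); ℓ=14 even so k=13
i=0: a=21 ⇒ p=21, q=1
…
i=3: a=1 ⇒ p=65, q=3
i=4: a=1 ⇒ p=108, q=5
i=5: a=3 ⇒ p=389, q=18
i=6: a=3 ⇒ p=1275, q=59
i=7: a=21 ⇒ p=27164, q=1257
i=8: a=3 ⇒ p=82767, q=3830
i=9: a=3 ⇒ p=275465, q=12747
i=10: a=1 ⇒ p=358232, q=16577
i=11: a=1 ⇒ p=633697, q=29324
i=12: a=1 ⇒ p=991929, q=45901
i=13: a=1 ⇒ p=1625626, q=75225
(x₁, y₁) = (1625626, 75225);  1625626² − 467·75225² = 1 ✓
k=2:  x_2 = 1625626·1625626+467·75225·75225 = 5285319783751,  y_2 = 1625626·75225+75225·1625626 = 244575431700
k=3:  x_3 = 1625626·5285319783751+467·75225·244575431700 = 17183906517558380626,  y_3 = 1625626·244575431700+75225·5285319783751 = 795176361465413175
k=4:  x_4 = 1625626·17183906517558380626+467·75225·795176361465413175 = 55869210433019434807260001,  y_4 = 1625626·795176361465413175+75225·17183906517558380626 = 2585318735566902940613400

1625626 75225
5285319783751 244575431700
17183906517558380626 795176361465413175
55869210433019434807260001 2585318735566902940613400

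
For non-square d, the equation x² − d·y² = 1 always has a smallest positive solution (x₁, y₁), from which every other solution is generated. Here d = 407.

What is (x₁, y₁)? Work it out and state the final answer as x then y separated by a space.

[20; 5,1,2,1,5,40] for √407; ℓ=6 ⇒ convergent index 5
k=0  a_k=20  p_k/q_k = 20/1
k=1  a_k=5  p_k/q_k = 101/5
k=2  a_k=1  p_k/q_k = 121/6
k=3  a_k=2  p_k/q_k = 343/17
k=4  a_k=1  p_k/q_k = 464/23
k=5  a_k=5  p_k/q_k = 2663/132
(x₁, y₁) = (2663, 132);  2663² − 407·132² = 1 ✓

2663 132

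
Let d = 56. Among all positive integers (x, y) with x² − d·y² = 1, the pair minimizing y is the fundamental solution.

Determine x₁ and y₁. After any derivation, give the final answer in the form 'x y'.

d=56: √d = [7; 2,14] (ℓ=2, even), read p_1/q_1
k=0  a_k=7  p_k/q_k = 7/1
k=1  a_k=2  p_k/q_k = 15/2
(x₁, y₁) = (15, 2);  15² − 56·2² = 1 ✓

15 2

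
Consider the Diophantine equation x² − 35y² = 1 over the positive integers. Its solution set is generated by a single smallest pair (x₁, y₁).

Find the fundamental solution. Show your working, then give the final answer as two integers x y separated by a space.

6 1

[5; 1,10] for √35; ℓ=2 ⇒ convergent index 1
step 0: (5, 1)  from 5·(1,0) + (0,1)
step 1: (6, 1)  from 1·(5,1) + (1,0)
(x₁, y₁) = (6, 1);  6² − 35·1² = 1 ✓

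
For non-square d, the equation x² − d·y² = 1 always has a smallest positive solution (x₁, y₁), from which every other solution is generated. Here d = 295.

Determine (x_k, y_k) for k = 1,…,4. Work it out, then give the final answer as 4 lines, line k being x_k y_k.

√295 → a₀=17, period (5,1,2,3,2,6,2,3,2,1,5,34); ℓ=12 even so k=11
step 0: (17, 1)  from 17·(1,0) + (0,1)
step 1: (86, 5)  from 5·(17,1) + (1,0)
…
step 3: (292, 17)  from 2·(103,6) + (86,5)
step 4: (979, 57)  from 3·(292,17) + (103,6)
…
step 6: (14479, 843)  from 6·(2250,131) + (979,57)
step 7: (31208, 1817)  from 2·(14479,843) + (2250,131)
…
step 10: (355517, 20699)  from 1·(247414,14405) + (108103,6294)
step 11: (2024999, 117900)  from 5·(355517,20699) + (247414,14405)
fundamental: x₁=2024999, y₁=117900  (since 4100620950001 − 295·13900410000 = 1)
(2024999+117900√295)^2 = 8201241900001 + 477494764200√295
(2024999+117900√295)^3 = 33215013292518224999 + 1933852840020353700√295
(2024999+117900√295)^4 = 134520737404664024967600001 + 7832100134376274949528400√295

2024999 117900
8201241900001 477494764200
33215013292518224999 1933852840020353700
134520737404664024967600001 7832100134376274949528400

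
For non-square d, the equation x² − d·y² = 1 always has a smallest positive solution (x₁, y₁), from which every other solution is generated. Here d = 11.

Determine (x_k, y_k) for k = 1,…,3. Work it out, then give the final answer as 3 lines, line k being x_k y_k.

10 3
199 60
3970 1197

√11 = [3; 3,6, …], period ℓ=2 (even) → k=1
a_0=3:  p_0=3·1+0=3,  q_0=3·0+1=1
a_1=3:  p_1=3·3+1=10,  q_1=3·1+0=3
fundamental: x₁=10, y₁=3  (since 100 − 11·9 = 1)
k=2:  x_2 = 10·10+11·3·3 = 199,  y_2 = 10·3+3·10 = 60
k=3:  x_3 = 10·199+11·3·60 = 3970,  y_3 = 10·60+3·199 = 1197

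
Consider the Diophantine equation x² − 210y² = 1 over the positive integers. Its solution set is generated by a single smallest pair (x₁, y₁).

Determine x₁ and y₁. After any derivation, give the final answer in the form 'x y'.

√210 = [14; 2,28, …], period ℓ=2 (even) → k=1
k=0  a_k=14  p_k/q_k = 14/1
k=1  a_k=2  p_k/q_k = 29/2
(x₁, y₁) = (29, 2);  29² − 210·2² = 1 ✓

29 2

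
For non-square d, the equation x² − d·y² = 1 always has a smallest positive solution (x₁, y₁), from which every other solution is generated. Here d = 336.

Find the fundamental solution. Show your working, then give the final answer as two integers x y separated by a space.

55 3

[18; 3,36] for √336; ℓ=2 ⇒ convergent index 1
k=0  a_k=18  p_k/q_k = 18/1
k=1  a_k=3  p_k/q_k = 55/3
(x₁, y₁) = (55, 3);  55² − 336·3² = 1 ✓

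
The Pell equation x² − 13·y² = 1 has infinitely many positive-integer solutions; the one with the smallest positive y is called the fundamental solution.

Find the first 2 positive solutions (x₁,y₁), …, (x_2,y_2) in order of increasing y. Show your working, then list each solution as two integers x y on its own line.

649 180
842401 233640

[3; 1,1,1,1,6] for √13; ℓ=5 ⇒ convergent index 9
a_0=3:  p_0=3·1+0=3,  q_0=3·0+1=1
…
a_2=1:  p_2=1·4+3=7,  q_2=1·1+1=2
…
a_4=1:  p_4=1·11+7=18,  q_4=1·3+2=5
…
a_8=1:  p_8=1·256+137=393,  q_8=1·71+38=109
a_9=1:  p_9=1·393+256=649,  q_9=1·109+71=180
fundamental: x₁=649, y₁=180  (since 421201 − 13·32400 = 1)
(649+180√13)^2 = 842401 + 233640√13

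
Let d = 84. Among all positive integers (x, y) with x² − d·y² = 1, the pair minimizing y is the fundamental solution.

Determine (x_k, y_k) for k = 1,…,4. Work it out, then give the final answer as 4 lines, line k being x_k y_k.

[9; 6,18] for √84; ℓ=2 ⇒ convergent index 1
k=0  a_k=9  p_k/q_k = 9/1
k=1  a_k=6  p_k/q_k = 55/6
fundamental: x₁=55, y₁=6  (since 3025 − 84·36 = 1)
(x_2, y_2) = (55·55 + 84·6·6, 55·6 + 6·55) = (6049, 660)
(x_3, y_3) = (55·6049 + 84·6·660, 55·660 + 6·6049) = (665335, 72594)
(x_4, y_4) = (55·665335 + 84·6·72594, 55·72594 + 6·665335) = (73180801, 7984680)

55 6
6049 660
665335 72594
73180801 7984680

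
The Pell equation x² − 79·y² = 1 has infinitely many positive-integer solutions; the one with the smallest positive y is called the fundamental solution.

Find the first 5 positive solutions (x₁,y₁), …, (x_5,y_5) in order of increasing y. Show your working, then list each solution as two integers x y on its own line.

d=79: √d = [8; 1,7,1,16] (ℓ=4, even), read p_3/q_3
i=0: a=8 ⇒ p=8, q=1
i=1: a=1 ⇒ p=9, q=1
i=2: a=7 ⇒ p=71, q=8
i=3: a=1 ⇒ p=80, q=9
(x₁, y₁) = (80, 9);  80² − 79·9² = 1 ✓
(x_2, y_2) = (80·80 + 79·9·9, 80·9 + 9·80) = (12799, 1440)
(x_3, y_3) = (80·12799 + 79·9·1440, 80·1440 + 9·12799) = (2047760, 230391)
(x_4, y_4) = (80·2047760 + 79·9·230391, 80·230391 + 9·2047760) = (327628801, 36861120)
(x_5, y_5) = (80·327628801 + 79·9·36861120, 80·36861120 + 9·327628801) = (52418560400, 5897548809)

80 9
12799 1440
2047760 230391
327628801 36861120
52418560400 5897548809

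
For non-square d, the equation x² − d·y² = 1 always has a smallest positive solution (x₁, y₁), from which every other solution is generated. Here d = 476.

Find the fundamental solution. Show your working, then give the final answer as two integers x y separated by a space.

√476 → a₀=21, period (1,4,2,10,2,4,1,42); ℓ=8 even so k=7
i=0: a=21 ⇒ p=21, q=1
…
i=2: a=4 ⇒ p=109, q=5
i=3: a=2 ⇒ p=240, q=11
i=4: a=10 ⇒ p=2509, q=115
…
i=6: a=4 ⇒ p=23541, q=1079
i=7: a=1 ⇒ p=28799, q=1320
(x₁, y₁) = (28799, 1320);  28799² − 476·1320² = 1 ✓

28799 1320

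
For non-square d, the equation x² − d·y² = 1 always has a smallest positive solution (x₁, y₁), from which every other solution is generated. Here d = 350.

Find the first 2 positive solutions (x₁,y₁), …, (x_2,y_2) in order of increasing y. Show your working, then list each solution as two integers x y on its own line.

449 24
403201 21552

√350 → a₀=18, period (1,2,2,2,1,36); ℓ=6 even so k=5
a_0=18:  p_0=18·1+0=18,  q_0=18·0+1=1
a_1=1:  p_1=1·18+1=19,  q_1=1·1+0=1
a_2=2:  p_2=2·19+18=56,  q_2=2·1+1=3
a_3=2:  p_3=2·56+19=131,  q_3=2·3+1=7
a_4=2:  p_4=2·131+56=318,  q_4=2·7+3=17
a_5=1:  p_5=1·318+131=449,  q_5=1·17+7=24
fundamental: x₁=449, y₁=24  (since 201601 − 350·576 = 1)
(x_2, y_2) = (449·449 + 350·24·24, 449·24 + 24·449) = (403201, 21552)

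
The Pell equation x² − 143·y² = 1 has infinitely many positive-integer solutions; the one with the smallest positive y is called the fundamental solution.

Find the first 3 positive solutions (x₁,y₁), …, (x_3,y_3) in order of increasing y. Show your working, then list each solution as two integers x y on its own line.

12 1
287 24
6876 575

d=143: √d = [11; 1,22] (ℓ=2, even), read p_1/q_1
a_0=11:  p_0=11·1+0=11,  q_0=11·0+1=1
a_1=1:  p_1=1·11+1=12,  q_1=1·1+0=1
(x₁, y₁) = (12, 1);  12² − 143·1² = 1 ✓
(x_2, y_2) = (12·12 + 143·1·1, 12·1 + 1·12) = (287, 24)
(x_3, y_3) = (12·287 + 143·1·24, 12·24 + 1·287) = (6876, 575)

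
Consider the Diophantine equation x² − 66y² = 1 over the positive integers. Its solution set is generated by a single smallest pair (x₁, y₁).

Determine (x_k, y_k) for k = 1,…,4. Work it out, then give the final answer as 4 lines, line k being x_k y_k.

65 8
8449 1040
1098305 135192
142771201 17573920

√66 = [8; 8,16, …], period ℓ=2 (even) → k=1
i=0: a=8 ⇒ p=8, q=1
i=1: a=8 ⇒ p=65, q=8
→ (65, 8).  Check: 65²=4225, 66·8²=4224, difference 1.
n=2: (65,8)∘(65,8) = (65·65+66·8·8, 65·8+8·65) = (8449,1040)
n=3: (8449,1040)∘(65,8) = (65·8449+66·8·1040, 65·1040+8·8449) = (1098305,135192)
n=4: (1098305,135192)∘(65,8) = (65·1098305+66·8·135192, 65·135192+8·1098305) = (142771201,17573920)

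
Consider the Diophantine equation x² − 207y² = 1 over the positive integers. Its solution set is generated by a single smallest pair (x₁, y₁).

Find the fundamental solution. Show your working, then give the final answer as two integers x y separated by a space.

√207 = [14; 2,1,1,2,1,1,2,28, …], period ℓ=8 (even) → k=7
i=0: a=14 ⇒ p=14, q=1
i=1: a=2 ⇒ p=29, q=2
…
i=4: a=2 ⇒ p=187, q=13
i=5: a=1 ⇒ p=259, q=18
i=6: a=1 ⇒ p=446, q=31
i=7: a=2 ⇒ p=1151, q=80
→ (1151, 80).  Check: 1151²=1324801, 207·80²=1324800, difference 1.

1151 80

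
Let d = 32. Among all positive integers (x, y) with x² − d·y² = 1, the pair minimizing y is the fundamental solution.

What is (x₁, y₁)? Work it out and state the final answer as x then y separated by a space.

17 3

√32 = [5; 1,1,1,10, …], period ℓ=4 (even) → k=3
k=0  a_k=5  p_k/q_k = 5/1
…
k=2  a_k=1  p_k/q_k = 11/2
k=3  a_k=1  p_k/q_k = 17/3
fundamental: x₁=17, y₁=3  (since 289 − 32·9 = 1)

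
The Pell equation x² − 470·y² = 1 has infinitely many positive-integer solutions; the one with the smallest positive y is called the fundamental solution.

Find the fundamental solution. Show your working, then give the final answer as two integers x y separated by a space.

[21; 1,2,8,2,1,42] for √470; ℓ=6 ⇒ convergent index 5
step 0: (21, 1)  from 21·(1,0) + (0,1)
step 1: (22, 1)  from 1·(21,1) + (1,0)
step 2: (65, 3)  from 2·(22,1) + (21,1)
step 3: (542, 25)  from 8·(65,3) + (22,1)
step 4: (1149, 53)  from 2·(542,25) + (65,3)
step 5: (1691, 78)  from 1·(1149,53) + (542,25)
→ (1691, 78).  Check: 1691²=2859481, 470·78²=2859480, difference 1.

1691 78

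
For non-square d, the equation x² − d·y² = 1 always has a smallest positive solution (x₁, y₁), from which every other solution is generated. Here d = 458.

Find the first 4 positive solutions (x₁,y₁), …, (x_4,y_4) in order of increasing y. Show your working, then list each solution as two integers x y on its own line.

√458 → a₀=21, period (2,2,42); ℓ=3 odd so k=5
k=0  a_k=21  p_k/q_k = 21/1
k=1  a_k=2  p_k/q_k = 43/2
k=2  a_k=2  p_k/q_k = 107/5
…
k=4  a_k=2  p_k/q_k = 9181/429
k=5  a_k=2  p_k/q_k = 22899/1070
fundamental: x₁=22899, y₁=1070  (since 524364201 − 458·1144900 = 1)
k=2:  x_2 = 22899·22899+458·1070·1070 = 1048728401,  y_2 = 22899·1070+1070·22899 = 49003860
k=3:  x_3 = 22899·1048728401+458·1070·49003860 = 48029663286099,  y_3 = 22899·49003860+1070·1048728401 = 2244278779210
k=4:  x_4 = 22899·48029663286099+458·1070·2244278779210 = 2199662518128033601,  y_4 = 22899·2244278779210+1070·48029663286099 = 102783479481255720

22899 1070
1048728401 49003860
48029663286099 2244278779210
2199662518128033601 102783479481255720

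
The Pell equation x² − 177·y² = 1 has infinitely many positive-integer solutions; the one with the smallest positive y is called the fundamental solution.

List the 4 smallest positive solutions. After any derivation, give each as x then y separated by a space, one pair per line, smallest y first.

√177 = [13; 3,3,2,8,2,3,3,26, …], period ℓ=8 (even) → k=7
step 0: (13, 1)  from 13·(1,0) + (0,1)
step 1: (40, 3)  from 3·(13,1) + (1,0)
step 2: (133, 10)  from 3·(40,3) + (13,1)
step 3: (306, 23)  from 2·(133,10) + (40,3)
step 4: (2581, 194)  from 8·(306,23) + (133,10)
…
step 6: (18985, 1427)  from 3·(5468,411) + (2581,194)
step 7: (62423, 4692)  from 3·(18985,1427) + (5468,411)
(x₁, y₁) = (62423, 4692);  62423² − 177·4692² = 1 ✓
k=2:  x_2 = 62423·62423+177·4692·4692 = 7793261857,  y_2 = 62423·4692+4692·62423 = 585777432
k=3:  x_3 = 62423·7793261857+177·4692·585777432 = 972957569736599,  y_3 = 62423·585777432+4692·7793261857 = 73131969270780
k=4:  x_4 = 62423·972957569736599+177·4692·73131969270780 = 121469860743542176897,  y_4 = 62423·73131969270780+4692·972957569736599 = 9130233834994022448

62423 4692
7793261857 585777432
972957569736599 73131969270780
121469860743542176897 9130233834994022448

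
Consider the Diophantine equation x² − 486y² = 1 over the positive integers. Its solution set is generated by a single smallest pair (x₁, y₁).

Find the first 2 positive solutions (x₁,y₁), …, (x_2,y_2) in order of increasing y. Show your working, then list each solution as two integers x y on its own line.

485 22
470449 21340

d=486: √d = [22; 22,44] (ℓ=2, even), read p_1/q_1
k=0  a_k=22  p_k/q_k = 22/1
k=1  a_k=22  p_k/q_k = 485/22
→ (485, 22).  Check: 485²=235225, 486·22²=235224, difference 1.
(485+22√486)^2 = 470449 + 21340√486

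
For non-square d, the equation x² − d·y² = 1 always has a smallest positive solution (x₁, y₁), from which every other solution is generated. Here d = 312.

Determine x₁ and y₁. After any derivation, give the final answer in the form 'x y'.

53 3

d=312: √d = [17; 1,1,1,34] (ℓ=4, even), read p_3/q_3
a_0=17:  p_0=17·1+0=17,  q_0=17·0+1=1
…
a_2=1:  p_2=1·18+17=35,  q_2=1·1+1=2
a_3=1:  p_3=1·35+18=53,  q_3=1·2+1=3
fundamental: x₁=53, y₁=3  (since 2809 − 312·9 = 1)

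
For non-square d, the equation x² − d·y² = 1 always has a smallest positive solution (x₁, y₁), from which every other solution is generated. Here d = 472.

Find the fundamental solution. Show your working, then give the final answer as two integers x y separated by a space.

306917 14127

√472 → a₀=21, period (1,2,1,1,1,…,2,1,42); ℓ=14 even so k=13
k=0  a_k=21  p_k/q_k = 21/1
k=1  a_k=1  p_k/q_k = 22/1
…
k=3  a_k=1  p_k/q_k = 87/4
k=4  a_k=1  p_k/q_k = 152/7
k=5  a_k=1  p_k/q_k = 239/11
…
k=7  a_k=5  p_k/q_k = 5779/266
k=8  a_k=4  p_k/q_k = 24224/1115
…
k=10  a_k=1  p_k/q_k = 54227/2496
k=11  a_k=1  p_k/q_k = 84230/3877
k=12  a_k=2  p_k/q_k = 222687/10250
k=13  a_k=1  p_k/q_k = 306917/14127
fundamental: x₁=306917, y₁=14127  (since 94198044889 − 472·199572129 = 1)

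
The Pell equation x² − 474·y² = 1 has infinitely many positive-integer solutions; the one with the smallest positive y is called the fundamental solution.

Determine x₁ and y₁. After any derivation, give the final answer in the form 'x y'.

193549 8890

d=474: √d = [21; 1,3,2,1,1,…,3,1,42] (ℓ=14, even), read p_13/q_13
step 0: (21, 1)  from 21·(1,0) + (0,1)
…
step 3: (196, 9)  from 2·(87,4) + (22,1)
…
step 5: (479, 22)  from 1·(283,13) + (196,9)
step 6: (762, 35)  from 1·(479,22) + (283,13)
step 7: (5051, 232)  from 6·(762,35) + (479,22)
…
step 9: (10864, 499)  from 1·(5813,267) + (5051,232)
…
step 12: (149331, 6859)  from 3·(44218,2031) + (16677,766)
step 13: (193549, 8890)  from 1·(149331,6859) + (44218,2031)
→ (193549, 8890).  Check: 193549²=37461215401, 474·8890²=37461215400, difference 1.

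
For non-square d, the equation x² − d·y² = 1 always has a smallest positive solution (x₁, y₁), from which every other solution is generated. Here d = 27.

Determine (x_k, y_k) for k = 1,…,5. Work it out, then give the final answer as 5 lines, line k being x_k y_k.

d=27: √d = [5; 5,10] (ℓ=2, even), read p_1/q_1
k=0  a_k=5  p_k/q_k = 5/1
k=1  a_k=5  p_k/q_k = 26/5
→ (26, 5).  Check: 26²=676, 27·5²=675, difference 1.
n=2: (26,5)∘(26,5) = (26·26+27·5·5, 26·5+5·26) = (1351,260)
n=3: (1351,260)∘(26,5) = (26·1351+27·5·260, 26·260+5·1351) = (70226,13515)
n=4: (70226,13515)∘(26,5) = (26·70226+27·5·13515, 26·13515+5·70226) = (3650401,702520)
n=5: (3650401,702520)∘(26,5) = (26·3650401+27·5·702520, 26·702520+5·3650401) = (189750626,36517525)

26 5
1351 260
70226 13515
3650401 702520
189750626 36517525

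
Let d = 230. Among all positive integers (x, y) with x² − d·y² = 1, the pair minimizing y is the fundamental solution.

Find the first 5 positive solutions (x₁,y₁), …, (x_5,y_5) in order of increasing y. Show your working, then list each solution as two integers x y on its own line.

91 6
16561 1092
3014011 198738
548533441 36169224
99830072251 6582600030

√230 → a₀=15, period (6,30); ℓ=2 even so k=1
step 0: (15, 1)  from 15·(1,0) + (0,1)
step 1: (91, 6)  from 6·(15,1) + (1,0)
fundamental: x₁=91, y₁=6  (since 8281 − 230·36 = 1)
k=2:  x_2 = 91·91+230·6·6 = 16561,  y_2 = 91·6+6·91 = 1092
k=3:  x_3 = 91·16561+230·6·1092 = 3014011,  y_3 = 91·1092+6·16561 = 198738
k=4:  x_4 = 91·3014011+230·6·198738 = 548533441,  y_4 = 91·198738+6·3014011 = 36169224
k=5:  x_5 = 91·548533441+230·6·36169224 = 99830072251,  y_5 = 91·36169224+6·548533441 = 6582600030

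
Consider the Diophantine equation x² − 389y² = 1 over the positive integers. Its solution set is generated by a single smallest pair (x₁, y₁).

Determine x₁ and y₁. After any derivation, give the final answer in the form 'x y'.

3287049 166660

√389 → a₀=19, period (1,2,1,1,1,1,2,1,38); ℓ=9 odd so k=17
i=0: a=19 ⇒ p=19, q=1
i=1: a=1 ⇒ p=20, q=1
i=2: a=2 ⇒ p=59, q=3
i=3: a=1 ⇒ p=79, q=4
i=4: a=1 ⇒ p=138, q=7
i=5: a=1 ⇒ p=217, q=11
i=6: a=1 ⇒ p=355, q=18
i=7: a=2 ⇒ p=927, q=47
i=8: a=1 ⇒ p=1282, q=65
i=9: a=38 ⇒ p=49643, q=2517
…
i=11: a=2 ⇒ p=151493, q=7681
i=12: a=1 ⇒ p=202418, q=10263
…
i=14: a=1 ⇒ p=556329, q=28207
i=15: a=1 ⇒ p=910240, q=46151
i=16: a=2 ⇒ p=2376809, q=120509
i=17: a=1 ⇒ p=3287049, q=166660
fundamental: x₁=3287049, y₁=166660  (since 10804691128401 − 389·27775555600 = 1)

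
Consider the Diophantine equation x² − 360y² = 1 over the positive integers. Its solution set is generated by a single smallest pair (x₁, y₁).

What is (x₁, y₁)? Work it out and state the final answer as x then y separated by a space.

19 1

d=360: √d = [18; 1,36] (ℓ=2, even), read p_1/q_1
a_0=18:  p_0=18·1+0=18,  q_0=18·0+1=1
a_1=1:  p_1=1·18+1=19,  q_1=1·1+0=1
→ (19, 1).  Check: 19²=361, 360·1²=360, difference 1.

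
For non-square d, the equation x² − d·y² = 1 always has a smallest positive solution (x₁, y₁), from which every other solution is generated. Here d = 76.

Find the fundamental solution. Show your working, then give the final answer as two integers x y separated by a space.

[8; 1,2,1,1,5,4,5,1,1,2,1,16] for √76; ℓ=12 ⇒ convergent index 11
i=0: a=8 ⇒ p=8, q=1
i=1: a=1 ⇒ p=9, q=1
…
i=6: a=4 ⇒ p=1421, q=163
i=7: a=5 ⇒ p=7445, q=854
…
i=10: a=2 ⇒ p=41488, q=4759
i=11: a=1 ⇒ p=57799, q=6630
→ (57799, 6630).  Check: 57799²=3340724401, 76·6630²=3340724400, difference 1.

57799 6630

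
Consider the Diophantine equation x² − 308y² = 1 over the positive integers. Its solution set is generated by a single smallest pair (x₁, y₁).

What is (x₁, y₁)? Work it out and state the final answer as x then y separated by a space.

[17; 1,1,4,1,1,34] for √308; ℓ=6 ⇒ convergent index 5
a_0=17:  p_0=17·1+0=17,  q_0=17·0+1=1
a_1=1:  p_1=1·17+1=18,  q_1=1·1+0=1
…
a_3=4:  p_3=4·35+18=158,  q_3=4·2+1=9
a_4=1:  p_4=1·158+35=193,  q_4=1·9+2=11
a_5=1:  p_5=1·193+158=351,  q_5=1·11+9=20
→ (351, 20).  Check: 351²=123201, 308·20²=123200, difference 1.

351 20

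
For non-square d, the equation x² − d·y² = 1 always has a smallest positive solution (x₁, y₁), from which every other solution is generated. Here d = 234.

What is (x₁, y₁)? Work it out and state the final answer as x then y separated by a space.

5201 340

√234 → a₀=15, period (3,2,1,2,1,2,3,30); ℓ=8 even so k=7
step 0: (15, 1)  from 15·(1,0) + (0,1)
step 1: (46, 3)  from 3·(15,1) + (1,0)
…
step 3: (153, 10)  from 1·(107,7) + (46,3)
…
step 6: (1545, 101)  from 2·(566,37) + (413,27)
step 7: (5201, 340)  from 3·(1545,101) + (566,37)
(x₁, y₁) = (5201, 340);  5201² − 234·340² = 1 ✓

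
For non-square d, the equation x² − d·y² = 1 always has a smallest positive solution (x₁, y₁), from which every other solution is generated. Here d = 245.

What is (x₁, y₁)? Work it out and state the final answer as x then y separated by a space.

51841 3312

[15; 1,1,1,7,6,7,1,1,1,30] for √245; ℓ=10 ⇒ convergent index 9
step 0: (15, 1)  from 15·(1,0) + (0,1)
step 1: (16, 1)  from 1·(15,1) + (1,0)
…
step 3: (47, 3)  from 1·(31,2) + (16,1)
step 4: (360, 23)  from 7·(47,3) + (31,2)
step 5: (2207, 141)  from 6·(360,23) + (47,3)
…
step 8: (33825, 2161)  from 1·(18016,1151) + (15809,1010)
step 9: (51841, 3312)  from 1·(33825,2161) + (18016,1151)
→ (51841, 3312).  Check: 51841²=2687489281, 245·3312²=2687489280, difference 1.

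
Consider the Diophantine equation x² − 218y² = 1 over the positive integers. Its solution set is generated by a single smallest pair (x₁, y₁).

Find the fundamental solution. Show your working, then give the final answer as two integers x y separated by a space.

d=218: √d = [14; 1,3,3,1,28] (ℓ=5, odd), read p_9/q_9
i=0: a=14 ⇒ p=14, q=1
i=1: a=1 ⇒ p=15, q=1
i=2: a=3 ⇒ p=59, q=4
i=3: a=3 ⇒ p=192, q=13
…
i=5: a=28 ⇒ p=7220, q=489
…
i=8: a=3 ⇒ p=96370, q=6527
i=9: a=1 ⇒ p=126003, q=8534
fundamental: x₁=126003, y₁=8534  (since 15876756009 − 218·72829156 = 1)

126003 8534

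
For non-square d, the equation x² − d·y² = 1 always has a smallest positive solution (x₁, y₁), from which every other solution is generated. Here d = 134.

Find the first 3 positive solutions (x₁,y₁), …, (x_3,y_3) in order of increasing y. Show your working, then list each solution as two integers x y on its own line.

d=134: √d = [11; 1,1,2,1,3,…,1,1,22] (ℓ=14, even), read p_13/q_13
a_0=11:  p_0=11·1+0=11,  q_0=11·0+1=1
…
a_3=2:  p_3=2·23+12=58,  q_3=2·2+1=5
…
a_5=3:  p_5=3·81+58=301,  q_5=3·7+5=26
…
a_7=10:  p_7=10·382+301=4121,  q_7=10·33+26=356
a_8=1:  p_8=1·4121+382=4503,  q_8=1·356+33=389
…
a_10=1:  p_10=1·17630+4503=22133,  q_10=1·1523+389=1912
…
a_12=1:  p_12=1·61896+22133=84029,  q_12=1·5347+1912=7259
a_13=1:  p_13=1·84029+61896=145925,  q_13=1·7259+5347=12606
fundamental: x₁=145925, y₁=12606  (since 21294105625 − 134·158911236 = 1)
(145925+12606√134)^2 = 42588211249 + 3679061100√134
(145925+12606√134)^3 = 12429369452874725 + 1073733982022394√134

145925 12606
42588211249 3679061100
12429369452874725 1073733982022394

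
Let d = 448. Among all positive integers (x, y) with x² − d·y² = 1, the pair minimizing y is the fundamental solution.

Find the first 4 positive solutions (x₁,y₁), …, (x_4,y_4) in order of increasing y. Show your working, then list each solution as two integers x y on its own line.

d=448: √d = [21; 6,42] (ℓ=2, even), read p_1/q_1
k=0  a_k=21  p_k/q_k = 21/1
k=1  a_k=6  p_k/q_k = 127/6
(x₁, y₁) = (127, 6);  127² − 448·6² = 1 ✓
(x_2, y_2) = (127·127 + 448·6·6, 127·6 + 6·127) = (32257, 1524)
(x_3, y_3) = (127·32257 + 448·6·1524, 127·1524 + 6·32257) = (8193151, 387090)
(x_4, y_4) = (127·8193151 + 448·6·387090, 127·387090 + 6·8193151) = (2081028097, 98319336)

127 6
32257 1524
8193151 387090
2081028097 98319336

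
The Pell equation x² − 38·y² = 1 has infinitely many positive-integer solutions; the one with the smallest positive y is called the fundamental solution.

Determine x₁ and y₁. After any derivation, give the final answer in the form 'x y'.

d=38: √d = [6; 6,12] (ℓ=2, even), read p_1/q_1
i=0: a=6 ⇒ p=6, q=1
i=1: a=6 ⇒ p=37, q=6
→ (37, 6).  Check: 37²=1369, 38·6²=1368, difference 1.

37 6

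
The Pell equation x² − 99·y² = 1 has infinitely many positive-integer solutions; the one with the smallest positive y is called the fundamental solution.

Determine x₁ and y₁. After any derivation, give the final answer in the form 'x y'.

10 1

√99 = [9; 1,18, …], period ℓ=2 (even) → k=1
step 0: (9, 1)  from 9·(1,0) + (0,1)
step 1: (10, 1)  from 1·(9,1) + (1,0)
→ (10, 1).  Check: 10²=100, 99·1²=99, difference 1.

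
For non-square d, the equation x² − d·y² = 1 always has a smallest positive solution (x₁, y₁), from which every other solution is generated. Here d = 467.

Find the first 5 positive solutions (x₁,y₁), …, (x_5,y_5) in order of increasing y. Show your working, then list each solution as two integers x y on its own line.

√467 = [21; 1,1,1,1,3,…,1,1,42, …], period ℓ=14 (even) → k=13
i=0: a=21 ⇒ p=21, q=1
i=1: a=1 ⇒ p=22, q=1
i=2: a=1 ⇒ p=43, q=2
i=3: a=1 ⇒ p=65, q=3
i=4: a=1 ⇒ p=108, q=5
…
i=6: a=3 ⇒ p=1275, q=59
i=7: a=21 ⇒ p=27164, q=1257
i=8: a=3 ⇒ p=82767, q=3830
i=9: a=3 ⇒ p=275465, q=12747
i=10: a=1 ⇒ p=358232, q=16577
i=11: a=1 ⇒ p=633697, q=29324
i=12: a=1 ⇒ p=991929, q=45901
i=13: a=1 ⇒ p=1625626, q=75225
→ (1625626, 75225).  Check: 1625626²=2642659891876, 467·75225²=2642659891875, difference 1.
(1625626+75225√467)^2 = 5285319783751 + 244575431700√467
(1625626+75225√467)^3 = 17183906517558380626 + 795176361465413175√467
(1625626+75225√467)^4 = 55869210433019434807260001 + 2585318735566902940613400√467
(1625626+75225√467)^5 = 181644882158758119549456134390626 + 8405522709648569143113732563625√467

1625626 75225
5285319783751 244575431700
17183906517558380626 795176361465413175
55869210433019434807260001 2585318735566902940613400
181644882158758119549456134390626 8405522709648569143113732563625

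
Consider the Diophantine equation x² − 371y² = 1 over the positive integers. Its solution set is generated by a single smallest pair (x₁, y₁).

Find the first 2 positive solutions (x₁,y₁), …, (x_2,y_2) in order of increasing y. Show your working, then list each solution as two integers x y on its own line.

d=371: √d = [19; 3,1,4,1,3,38] (ℓ=6, even), read p_5/q_5
i=0: a=19 ⇒ p=19, q=1
…
i=2: a=1 ⇒ p=77, q=4
i=3: a=4 ⇒ p=366, q=19
i=4: a=1 ⇒ p=443, q=23
i=5: a=3 ⇒ p=1695, q=88
→ (1695, 88).  Check: 1695²=2873025, 371·88²=2873024, difference 1.
n=2: (1695,88)∘(1695,88) = (1695·1695+371·88·88, 1695·88+88·1695) = (5746049,298320)

1695 88
5746049 298320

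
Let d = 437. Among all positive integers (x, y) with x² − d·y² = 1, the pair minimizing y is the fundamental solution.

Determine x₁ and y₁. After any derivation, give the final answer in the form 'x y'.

√437 = [20; 1,9,2,9,1,40, …], period ℓ=6 (even) → k=5
i=0: a=20 ⇒ p=20, q=1
…
i=2: a=9 ⇒ p=209, q=10
i=3: a=2 ⇒ p=439, q=21
i=4: a=9 ⇒ p=4160, q=199
i=5: a=1 ⇒ p=4599, q=220
→ (4599, 220).  Check: 4599²=21150801, 437·220²=21150800, difference 1.

4599 220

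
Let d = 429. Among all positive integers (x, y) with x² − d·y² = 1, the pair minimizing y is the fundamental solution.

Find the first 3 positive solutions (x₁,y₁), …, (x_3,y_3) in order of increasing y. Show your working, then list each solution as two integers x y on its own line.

1524095 73584
4645731138049 224298012960
14161071197688057215 683702960124468816

[20; 1,2,2,9,1,12,1,9,2,2,1,40] for √429; ℓ=12 ⇒ convergent index 11
a_0=20:  p_0=20·1+0=20,  q_0=20·0+1=1
a_1=1:  p_1=1·20+1=21,  q_1=1·1+0=1
…
a_3=2:  p_3=2·62+21=145,  q_3=2·3+1=7
a_4=9:  p_4=9·145+62=1367,  q_4=9·7+3=66
a_5=1:  p_5=1·1367+145=1512,  q_5=1·66+7=73
…
a_8=9:  p_8=9·21023+19511=208718,  q_8=9·1015+942=10077
a_9=2:  p_9=2·208718+21023=438459,  q_9=2·10077+1015=21169
a_10=2:  p_10=2·438459+208718=1085636,  q_10=2·21169+10077=52415
a_11=1:  p_11=1·1085636+438459=1524095,  q_11=1·52415+21169=73584
(x₁, y₁) = (1524095, 73584);  1524095² − 429·73584² = 1 ✓
(x_2, y_2) = (1524095·1524095 + 429·73584·73584, 1524095·73584 + 73584·1524095) = (4645731138049, 224298012960)
(x_3, y_3) = (1524095·4645731138049 + 429·73584·224298012960, 1524095·224298012960 + 73584·4645731138049) = (14161071197688057215, 683702960124468816)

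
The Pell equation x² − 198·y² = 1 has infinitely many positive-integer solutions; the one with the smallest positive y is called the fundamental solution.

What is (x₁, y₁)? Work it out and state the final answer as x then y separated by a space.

197 14

[14; 14,28] for √198; ℓ=2 ⇒ convergent index 1
k=0  a_k=14  p_k/q_k = 14/1
k=1  a_k=14  p_k/q_k = 197/14
(x₁, y₁) = (197, 14);  197² − 198·14² = 1 ✓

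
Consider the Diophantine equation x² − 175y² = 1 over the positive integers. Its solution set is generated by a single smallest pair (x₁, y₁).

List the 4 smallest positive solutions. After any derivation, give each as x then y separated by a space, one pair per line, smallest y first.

2024 153
8193151 619344
33165873224 2507104359
134255446617601 10148757825888

√175 → a₀=13, period (4,2,1,2,4,26); ℓ=6 even so k=5
a_0=13:  p_0=13·1+0=13,  q_0=13·0+1=1
…
a_4=2:  p_4=2·172+119=463,  q_4=2·13+9=35
a_5=4:  p_5=4·463+172=2024,  q_5=4·35+13=153
(x₁, y₁) = (2024, 153);  2024² − 175·153² = 1 ✓
(2024+153√175)^2 = 8193151 + 619344√175
(2024+153√175)^3 = 33165873224 + 2507104359√175
(2024+153√175)^4 = 134255446617601 + 10148757825888√175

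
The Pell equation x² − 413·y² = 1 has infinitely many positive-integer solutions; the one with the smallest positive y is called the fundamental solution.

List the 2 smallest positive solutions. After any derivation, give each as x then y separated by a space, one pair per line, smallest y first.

113399 5580
25718666401 1265532840

[20; 3,9,1,4,1,9,3,40] for √413; ℓ=8 ⇒ convergent index 7
i=0: a=20 ⇒ p=20, q=1
i=1: a=3 ⇒ p=61, q=3
i=2: a=9 ⇒ p=569, q=28
i=3: a=1 ⇒ p=630, q=31
…
i=5: a=1 ⇒ p=3719, q=183
i=6: a=9 ⇒ p=36560, q=1799
i=7: a=3 ⇒ p=113399, q=5580
→ (113399, 5580).  Check: 113399²=12859333201, 413·5580²=12859333200, difference 1.
(x_2, y_2) = (113399·113399 + 413·5580·5580, 113399·5580 + 5580·113399) = (25718666401, 1265532840)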